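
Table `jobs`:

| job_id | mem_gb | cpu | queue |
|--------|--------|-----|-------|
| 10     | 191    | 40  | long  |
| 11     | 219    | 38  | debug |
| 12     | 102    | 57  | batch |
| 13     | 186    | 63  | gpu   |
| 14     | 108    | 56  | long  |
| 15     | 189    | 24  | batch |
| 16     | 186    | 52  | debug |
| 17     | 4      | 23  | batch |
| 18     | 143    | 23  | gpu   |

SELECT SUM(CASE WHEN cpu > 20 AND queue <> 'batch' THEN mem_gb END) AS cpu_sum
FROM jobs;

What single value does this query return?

job_id=10: ✓ → 191
job_id=11: ✓ → 219
job_id=12: ✗
job_id=13: ✓ → 186
job_id=14: ✓ → 108
job_id=15: ✗
job_id=16: ✓ → 186
job_id=17: ✗
job_id=18: ✓ → 143
cpu_sum = 191 + 219 + 186 + 108 + 186 + 143 = 1033

1033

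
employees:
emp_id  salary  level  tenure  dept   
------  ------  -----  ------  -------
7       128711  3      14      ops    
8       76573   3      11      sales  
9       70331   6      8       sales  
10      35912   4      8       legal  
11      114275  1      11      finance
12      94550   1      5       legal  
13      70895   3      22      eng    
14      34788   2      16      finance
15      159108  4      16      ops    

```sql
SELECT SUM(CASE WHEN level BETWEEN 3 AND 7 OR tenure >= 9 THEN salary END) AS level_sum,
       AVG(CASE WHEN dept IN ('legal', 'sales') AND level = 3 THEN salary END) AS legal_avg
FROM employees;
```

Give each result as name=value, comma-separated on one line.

level_sum=690593, legal_avg=76573

[level_sum: level BETWEEN 3 AND 7 OR tenure >= 9]
emp_id=7: ✓ → 128711
emp_id=8: ✓ → 76573
emp_id=9: ✓ → 70331
emp_id=10: ✓ → 35912
emp_id=11: ✓ → 114275
emp_id=12: ✗
emp_id=13: ✓ → 70895
emp_id=14: ✓ → 34788
emp_id=15: ✓ → 159108
level_sum = 128711 + 76573 + 70331 + 35912 + 114275 + 70895 + 34788 + 159108 = 690593
—
[legal_avg: dept IN ('legal', 'sales') AND level = 3]
emp_id=7: ✗
emp_id=8: ✓ → 76573
emp_id=9: ✗
emp_id=10: ✗
emp_id=11: ✗
emp_id=12: ✗
emp_id=13: ✗
emp_id=14: ✗
emp_id=15: ✗
legal_avg = 76573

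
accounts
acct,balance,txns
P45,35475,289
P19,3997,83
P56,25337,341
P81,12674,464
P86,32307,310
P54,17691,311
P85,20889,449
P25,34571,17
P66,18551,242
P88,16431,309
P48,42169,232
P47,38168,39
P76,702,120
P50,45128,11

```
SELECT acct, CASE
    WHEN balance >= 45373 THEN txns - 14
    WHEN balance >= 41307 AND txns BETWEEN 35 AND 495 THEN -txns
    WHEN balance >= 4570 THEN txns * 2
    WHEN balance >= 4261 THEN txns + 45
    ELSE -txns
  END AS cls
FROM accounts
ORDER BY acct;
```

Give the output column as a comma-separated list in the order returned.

acct=P19: ELSE → -83
acct=P25: balance >= 4570 → 34
acct=P45: balance >= 4570 → 578
acct=P47: balance >= 4570 → 78
acct=P48: balance >= 41307 AND txns BETWEEN 35 AND 495 → -232
acct=P50: balance >= 4570 → 22
acct=P54: balance >= 4570 → 622
acct=P56: balance >= 4570 → 682
acct=P66: balance >= 4570 → 484
acct=P76: ELSE → -120
acct=P81: balance >= 4570 → 928
acct=P85: balance >= 4570 → 898
acct=P86: balance >= 4570 → 620
acct=P88: balance >= 4570 → 618

-83, 34, 578, 78, -232, 22, 622, 682, 484, -120, 928, 898, 620, 618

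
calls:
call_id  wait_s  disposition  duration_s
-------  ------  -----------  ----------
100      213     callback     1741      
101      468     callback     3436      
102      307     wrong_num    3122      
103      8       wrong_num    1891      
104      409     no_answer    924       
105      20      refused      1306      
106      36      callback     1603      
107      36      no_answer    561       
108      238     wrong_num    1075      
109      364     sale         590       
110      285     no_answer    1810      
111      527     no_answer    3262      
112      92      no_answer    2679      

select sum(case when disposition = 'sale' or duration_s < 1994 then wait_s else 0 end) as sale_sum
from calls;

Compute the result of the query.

1609

call_id=100: ✓ → 213
call_id=101: ✗
call_id=102: ✗
call_id=103: ✓ → 8
call_id=104: ✓ → 409
call_id=105: ✓ → 20
call_id=106: ✓ → 36
call_id=107: ✓ → 36
call_id=108: ✓ → 238
call_id=109: ✓ → 364
call_id=110: ✓ → 285
call_id=111: ✗
call_id=112: ✗
sale_sum = 213 + 8 + 409 + 20 + 36 + 36 + 238 + 364 + 285 = 1609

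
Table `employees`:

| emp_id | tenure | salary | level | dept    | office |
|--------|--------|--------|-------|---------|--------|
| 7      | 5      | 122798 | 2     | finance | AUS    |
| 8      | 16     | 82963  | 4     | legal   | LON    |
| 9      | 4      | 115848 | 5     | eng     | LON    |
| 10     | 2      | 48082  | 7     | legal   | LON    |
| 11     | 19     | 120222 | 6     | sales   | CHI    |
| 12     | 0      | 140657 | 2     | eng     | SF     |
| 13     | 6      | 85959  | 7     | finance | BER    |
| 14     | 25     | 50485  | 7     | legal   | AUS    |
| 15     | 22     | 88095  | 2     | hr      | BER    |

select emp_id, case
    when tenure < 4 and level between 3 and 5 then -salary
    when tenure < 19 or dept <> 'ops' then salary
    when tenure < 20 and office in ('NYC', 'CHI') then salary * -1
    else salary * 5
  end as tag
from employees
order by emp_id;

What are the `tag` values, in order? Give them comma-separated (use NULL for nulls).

emp_id=7: tenure < 19 or dept <> 'ops' → 122798
emp_id=8: tenure < 19 or dept <> 'ops' → 82963
emp_id=9: tenure < 19 or dept <> 'ops' → 115848
emp_id=10: tenure < 19 or dept <> 'ops' → 48082
emp_id=11: tenure < 19 or dept <> 'ops' → 120222
emp_id=12: tenure < 19 or dept <> 'ops' → 140657
emp_id=13: tenure < 19 or dept <> 'ops' → 85959
emp_id=14: tenure < 19 or dept <> 'ops' → 50485
emp_id=15: tenure < 19 or dept <> 'ops' → 88095

122798, 82963, 115848, 48082, 120222, 140657, 85959, 50485, 88095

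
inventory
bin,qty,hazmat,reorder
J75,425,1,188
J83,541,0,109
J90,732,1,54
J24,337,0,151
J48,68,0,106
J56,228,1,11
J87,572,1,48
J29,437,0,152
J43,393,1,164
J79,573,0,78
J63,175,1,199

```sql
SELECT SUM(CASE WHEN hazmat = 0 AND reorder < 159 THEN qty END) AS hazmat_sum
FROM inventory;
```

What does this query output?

bin=J75: ✗
bin=J83: ✓ → 541
bin=J90: ✗
bin=J24: ✓ → 337
bin=J48: ✓ → 68
bin=J56: ✗
bin=J87: ✗
bin=J29: ✓ → 437
bin=J43: ✗
bin=J79: ✓ → 573
bin=J63: ✗
hazmat_sum = 541 + 337 + 68 + 437 + 573 = 1956

1956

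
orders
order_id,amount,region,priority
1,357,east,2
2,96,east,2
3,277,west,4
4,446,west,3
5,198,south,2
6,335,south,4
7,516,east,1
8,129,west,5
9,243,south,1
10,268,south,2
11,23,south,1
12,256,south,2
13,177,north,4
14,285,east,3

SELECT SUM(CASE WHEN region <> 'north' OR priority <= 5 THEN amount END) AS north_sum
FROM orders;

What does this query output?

3606

order_id=1: ✓ → 357
order_id=2: ✓ → 96
order_id=3: ✓ → 277
order_id=4: ✓ → 446
order_id=5: ✓ → 198
order_id=6: ✓ → 335
order_id=7: ✓ → 516
order_id=8: ✓ → 129
order_id=9: ✓ → 243
order_id=10: ✓ → 268
order_id=11: ✓ → 23
order_id=12: ✓ → 256
order_id=13: ✓ → 177
order_id=14: ✓ → 285
north_sum = 357 + 96 + 277 + 446 + 198 + 335 + 516 + 129 + 243 + 268 + 23 + 256 + 177 + 285 = 3606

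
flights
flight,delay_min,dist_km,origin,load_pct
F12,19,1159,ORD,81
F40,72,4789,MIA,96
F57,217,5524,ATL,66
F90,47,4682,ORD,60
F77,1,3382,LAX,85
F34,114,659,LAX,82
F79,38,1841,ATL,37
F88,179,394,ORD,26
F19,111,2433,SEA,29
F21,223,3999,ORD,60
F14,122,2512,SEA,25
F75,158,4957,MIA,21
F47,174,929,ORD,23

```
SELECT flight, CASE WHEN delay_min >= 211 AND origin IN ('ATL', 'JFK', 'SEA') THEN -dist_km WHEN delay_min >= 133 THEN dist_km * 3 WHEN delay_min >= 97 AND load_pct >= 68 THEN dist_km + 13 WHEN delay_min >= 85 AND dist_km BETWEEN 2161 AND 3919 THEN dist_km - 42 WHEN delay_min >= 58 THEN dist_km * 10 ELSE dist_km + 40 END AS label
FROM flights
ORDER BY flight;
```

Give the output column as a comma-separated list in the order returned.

1199, 2470, 2391, 11997, 672, 47890, 2787, -5524, 14871, 3422, 1881, 1182, 4722

flight=F12: ELSE → 1199
flight=F14: delay_min >= 85 AND dist_km BETWEEN 2161 AND 3919 → 2470
flight=F19: delay_min >= 85 AND dist_km BETWEEN 2161 AND 3919 → 2391
flight=F21: delay_min >= 133 → 11997
flight=F34: delay_min >= 97 AND load_pct >= 68 → 672
flight=F40: delay_min >= 58 → 47890
flight=F47: delay_min >= 133 → 2787
flight=F57: delay_min >= 211 AND origin IN ('ATL', 'JFK', 'SEA') → -5524
flight=F75: delay_min >= 133 → 14871
flight=F77: ELSE → 3422
flight=F79: ELSE → 1881
flight=F88: delay_min >= 133 → 1182
flight=F90: ELSE → 4722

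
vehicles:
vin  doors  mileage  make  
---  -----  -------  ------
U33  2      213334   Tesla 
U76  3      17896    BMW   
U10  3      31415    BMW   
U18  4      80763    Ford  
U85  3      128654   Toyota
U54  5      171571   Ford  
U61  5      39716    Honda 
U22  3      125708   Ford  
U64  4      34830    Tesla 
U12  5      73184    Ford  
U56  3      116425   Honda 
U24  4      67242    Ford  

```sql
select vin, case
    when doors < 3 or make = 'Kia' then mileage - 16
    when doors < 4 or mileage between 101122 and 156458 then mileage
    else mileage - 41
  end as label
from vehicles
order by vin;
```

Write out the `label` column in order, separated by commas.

31415, 73143, 80722, 125708, 67201, 213318, 171530, 116425, 39675, 34789, 17896, 128654

vin=U10: doors < 4 or mileage between 101122 and 156458 → 31415
vin=U12: ELSE → 73143
vin=U18: ELSE → 80722
vin=U22: doors < 4 or mileage between 101122 and 156458 → 125708
vin=U24: ELSE → 67201
vin=U33: doors < 3 or make = 'Kia' → 213318
vin=U54: ELSE → 171530
vin=U56: doors < 4 or mileage between 101122 and 156458 → 116425
vin=U61: ELSE → 39675
vin=U64: ELSE → 34789
vin=U76: doors < 4 or mileage between 101122 and 156458 → 17896
vin=U85: doors < 4 or mileage between 101122 and 156458 → 128654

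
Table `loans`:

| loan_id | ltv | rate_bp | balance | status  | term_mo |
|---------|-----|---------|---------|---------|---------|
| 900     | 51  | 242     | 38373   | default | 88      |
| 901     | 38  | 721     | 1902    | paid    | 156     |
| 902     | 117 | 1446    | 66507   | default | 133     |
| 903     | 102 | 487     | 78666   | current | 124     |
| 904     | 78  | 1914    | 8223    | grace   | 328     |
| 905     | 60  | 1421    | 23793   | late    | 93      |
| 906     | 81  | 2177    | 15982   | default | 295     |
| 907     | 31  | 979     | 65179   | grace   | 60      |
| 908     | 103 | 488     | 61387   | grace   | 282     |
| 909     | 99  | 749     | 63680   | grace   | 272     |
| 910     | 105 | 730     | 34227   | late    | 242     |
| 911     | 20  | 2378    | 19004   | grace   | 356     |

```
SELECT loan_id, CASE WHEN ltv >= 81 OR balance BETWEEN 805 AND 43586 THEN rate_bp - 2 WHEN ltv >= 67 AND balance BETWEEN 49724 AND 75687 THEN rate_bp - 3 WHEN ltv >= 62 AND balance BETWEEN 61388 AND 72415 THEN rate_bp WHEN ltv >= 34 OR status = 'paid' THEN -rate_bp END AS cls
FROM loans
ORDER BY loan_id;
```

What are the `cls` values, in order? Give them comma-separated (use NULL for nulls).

loan_id=900: ltv >= 81 OR balance BETWEEN 805 AND 43586 → 240
loan_id=901: ltv >= 81 OR balance BETWEEN 805 AND 43586 → 719
loan_id=902: ltv >= 81 OR balance BETWEEN 805 AND 43586 → 1444
loan_id=903: ltv >= 81 OR balance BETWEEN 805 AND 43586 → 485
loan_id=904: ltv >= 81 OR balance BETWEEN 805 AND 43586 → 1912
loan_id=905: ltv >= 81 OR balance BETWEEN 805 AND 43586 → 1419
loan_id=906: ltv >= 81 OR balance BETWEEN 805 AND 43586 → 2175
loan_id=907: (no match → NULL) → NULL
loan_id=908: ltv >= 81 OR balance BETWEEN 805 AND 43586 → 486
loan_id=909: ltv >= 81 OR balance BETWEEN 805 AND 43586 → 747
loan_id=910: ltv >= 81 OR balance BETWEEN 805 AND 43586 → 728
loan_id=911: ltv >= 81 OR balance BETWEEN 805 AND 43586 → 2376

240, 719, 1444, 485, 1912, 1419, 2175, NULL, 486, 747, 728, 2376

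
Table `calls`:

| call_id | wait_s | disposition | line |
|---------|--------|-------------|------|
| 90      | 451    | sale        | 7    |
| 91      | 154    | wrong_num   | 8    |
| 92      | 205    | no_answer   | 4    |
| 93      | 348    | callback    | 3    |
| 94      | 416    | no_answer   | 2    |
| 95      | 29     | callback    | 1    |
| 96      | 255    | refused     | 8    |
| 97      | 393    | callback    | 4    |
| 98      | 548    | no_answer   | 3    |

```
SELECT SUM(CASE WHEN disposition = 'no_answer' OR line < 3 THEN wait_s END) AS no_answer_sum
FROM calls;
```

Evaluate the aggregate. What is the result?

1198

call_id=90: ✗
call_id=91: ✗
call_id=92: ✓ → 205
call_id=93: ✗
call_id=94: ✓ → 416
call_id=95: ✓ → 29
call_id=96: ✗
call_id=97: ✗
call_id=98: ✓ → 548
no_answer_sum = 205 + 416 + 29 + 548 = 1198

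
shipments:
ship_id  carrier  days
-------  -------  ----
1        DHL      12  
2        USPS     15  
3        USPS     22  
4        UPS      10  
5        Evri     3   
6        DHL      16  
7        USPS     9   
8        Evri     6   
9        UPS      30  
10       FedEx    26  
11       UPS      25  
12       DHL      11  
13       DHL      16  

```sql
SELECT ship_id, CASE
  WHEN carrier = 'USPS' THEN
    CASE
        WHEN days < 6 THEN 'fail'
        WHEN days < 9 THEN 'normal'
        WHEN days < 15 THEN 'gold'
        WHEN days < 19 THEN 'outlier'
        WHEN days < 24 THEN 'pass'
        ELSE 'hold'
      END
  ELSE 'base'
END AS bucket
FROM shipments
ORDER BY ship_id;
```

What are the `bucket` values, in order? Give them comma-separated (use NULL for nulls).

base, outlier, pass, base, base, base, gold, base, base, base, base, base, base

ship_id=1: carrier='DHL' → outer ELSE → base
ship_id=2: carrier='USPS' → inner[days < 19] → outlier
ship_id=3: carrier='USPS' → inner[days < 24] → pass
ship_id=4: carrier='UPS' → outer ELSE → base
ship_id=5: carrier='Evri' → outer ELSE → base
ship_id=6: carrier='DHL' → outer ELSE → base
ship_id=7: carrier='USPS' → inner[days < 15] → gold
ship_id=8: carrier='Evri' → outer ELSE → base
ship_id=9: carrier='UPS' → outer ELSE → base
ship_id=10: carrier='FedEx' → outer ELSE → base
ship_id=11: carrier='UPS' → outer ELSE → base
ship_id=12: carrier='DHL' → outer ELSE → base
ship_id=13: carrier='DHL' → outer ELSE → base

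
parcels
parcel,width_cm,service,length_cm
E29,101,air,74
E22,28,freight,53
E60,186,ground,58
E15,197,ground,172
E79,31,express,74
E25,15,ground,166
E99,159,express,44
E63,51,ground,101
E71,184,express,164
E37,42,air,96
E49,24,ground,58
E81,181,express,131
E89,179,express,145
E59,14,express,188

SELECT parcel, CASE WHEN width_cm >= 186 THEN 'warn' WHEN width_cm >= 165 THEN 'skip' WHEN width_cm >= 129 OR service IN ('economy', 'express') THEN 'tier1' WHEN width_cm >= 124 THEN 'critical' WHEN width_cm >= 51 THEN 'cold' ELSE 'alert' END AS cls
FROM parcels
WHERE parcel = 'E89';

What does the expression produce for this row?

skip

parcel = E89: width_cm=179, service=express, length_cm=145.
width_cm >= 186 → false
width_cm >= 165 → true → skip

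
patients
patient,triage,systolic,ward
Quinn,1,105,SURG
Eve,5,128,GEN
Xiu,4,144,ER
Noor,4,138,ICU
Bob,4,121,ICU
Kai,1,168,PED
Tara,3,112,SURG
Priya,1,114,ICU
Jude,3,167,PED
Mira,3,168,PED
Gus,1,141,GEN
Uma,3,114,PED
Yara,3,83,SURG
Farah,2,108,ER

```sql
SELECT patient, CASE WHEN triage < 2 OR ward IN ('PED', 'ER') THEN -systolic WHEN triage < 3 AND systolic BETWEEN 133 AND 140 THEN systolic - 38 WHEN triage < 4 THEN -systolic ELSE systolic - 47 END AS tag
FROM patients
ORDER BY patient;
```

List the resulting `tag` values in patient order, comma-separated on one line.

patient=Bob: ELSE → 74
patient=Eve: ELSE → 81
patient=Farah: triage < 2 OR ward IN ('PED', 'ER') → -108
patient=Gus: triage < 2 OR ward IN ('PED', 'ER') → -141
patient=Jude: triage < 2 OR ward IN ('PED', 'ER') → -167
patient=Kai: triage < 2 OR ward IN ('PED', 'ER') → -168
patient=Mira: triage < 2 OR ward IN ('PED', 'ER') → -168
patient=Noor: ELSE → 91
patient=Priya: triage < 2 OR ward IN ('PED', 'ER') → -114
patient=Quinn: triage < 2 OR ward IN ('PED', 'ER') → -105
patient=Tara: triage < 4 → -112
patient=Uma: triage < 2 OR ward IN ('PED', 'ER') → -114
patient=Xiu: triage < 2 OR ward IN ('PED', 'ER') → -144
patient=Yara: triage < 4 → -83

74, 81, -108, -141, -167, -168, -168, 91, -114, -105, -112, -114, -144, -83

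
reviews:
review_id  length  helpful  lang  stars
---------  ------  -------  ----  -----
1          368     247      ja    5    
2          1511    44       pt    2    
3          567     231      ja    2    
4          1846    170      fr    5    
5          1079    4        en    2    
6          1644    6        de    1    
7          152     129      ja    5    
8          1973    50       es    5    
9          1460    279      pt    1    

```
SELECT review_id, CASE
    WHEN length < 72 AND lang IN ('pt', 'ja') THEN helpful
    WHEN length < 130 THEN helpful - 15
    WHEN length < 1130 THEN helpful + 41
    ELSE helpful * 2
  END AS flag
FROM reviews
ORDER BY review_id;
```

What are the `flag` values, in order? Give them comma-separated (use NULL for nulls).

review_id=1: length < 1130 → 288
review_id=2: ELSE → 88
review_id=3: length < 1130 → 272
review_id=4: ELSE → 340
review_id=5: length < 1130 → 45
review_id=6: ELSE → 12
review_id=7: length < 1130 → 170
review_id=8: ELSE → 100
review_id=9: ELSE → 558

288, 88, 272, 340, 45, 12, 170, 100, 558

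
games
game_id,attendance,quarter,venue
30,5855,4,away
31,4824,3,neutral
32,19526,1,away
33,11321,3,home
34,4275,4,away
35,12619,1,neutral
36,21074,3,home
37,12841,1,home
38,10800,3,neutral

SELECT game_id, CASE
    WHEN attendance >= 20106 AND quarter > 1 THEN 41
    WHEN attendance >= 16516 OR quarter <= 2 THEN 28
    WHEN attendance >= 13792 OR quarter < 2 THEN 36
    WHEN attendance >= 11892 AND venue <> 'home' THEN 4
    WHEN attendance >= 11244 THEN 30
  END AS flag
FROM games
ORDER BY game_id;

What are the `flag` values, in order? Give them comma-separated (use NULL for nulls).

game_id=30: (no match → NULL) → NULL
game_id=31: (no match → NULL) → NULL
game_id=32: attendance >= 16516 OR quarter <= 2 → 28
game_id=33: attendance >= 11244 → 30
game_id=34: (no match → NULL) → NULL
game_id=35: attendance >= 16516 OR quarter <= 2 → 28
game_id=36: attendance >= 20106 AND quarter > 1 → 41
game_id=37: attendance >= 16516 OR quarter <= 2 → 28
game_id=38: (no match → NULL) → NULL

NULL, NULL, 28, 30, NULL, 28, 41, 28, NULL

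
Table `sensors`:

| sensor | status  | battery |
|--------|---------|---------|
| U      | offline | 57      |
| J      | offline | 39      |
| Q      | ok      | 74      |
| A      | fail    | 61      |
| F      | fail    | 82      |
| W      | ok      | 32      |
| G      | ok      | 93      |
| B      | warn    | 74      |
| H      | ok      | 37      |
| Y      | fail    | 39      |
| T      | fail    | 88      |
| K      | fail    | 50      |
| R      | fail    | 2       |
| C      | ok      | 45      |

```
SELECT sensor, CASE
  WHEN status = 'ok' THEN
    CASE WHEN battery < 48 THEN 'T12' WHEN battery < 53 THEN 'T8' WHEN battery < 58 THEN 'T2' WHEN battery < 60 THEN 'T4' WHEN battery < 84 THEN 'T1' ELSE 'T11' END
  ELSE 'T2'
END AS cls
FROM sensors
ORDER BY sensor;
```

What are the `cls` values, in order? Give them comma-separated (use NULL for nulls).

sensor=A: status='fail' → outer ELSE → T2
sensor=B: status='warn' → outer ELSE → T2
sensor=C: status='ok' → inner[battery < 48] → T12
sensor=F: status='fail' → outer ELSE → T2
sensor=G: status='ok' → inner[ELSE] → T11
sensor=H: status='ok' → inner[battery < 48] → T12
sensor=J: status='offline' → outer ELSE → T2
sensor=K: status='fail' → outer ELSE → T2
sensor=Q: status='ok' → inner[battery < 84] → T1
sensor=R: status='fail' → outer ELSE → T2
sensor=T: status='fail' → outer ELSE → T2
sensor=U: status='offline' → outer ELSE → T2
sensor=W: status='ok' → inner[battery < 48] → T12
sensor=Y: status='fail' → outer ELSE → T2

T2, T2, T12, T2, T11, T12, T2, T2, T1, T2, T2, T2, T12, T2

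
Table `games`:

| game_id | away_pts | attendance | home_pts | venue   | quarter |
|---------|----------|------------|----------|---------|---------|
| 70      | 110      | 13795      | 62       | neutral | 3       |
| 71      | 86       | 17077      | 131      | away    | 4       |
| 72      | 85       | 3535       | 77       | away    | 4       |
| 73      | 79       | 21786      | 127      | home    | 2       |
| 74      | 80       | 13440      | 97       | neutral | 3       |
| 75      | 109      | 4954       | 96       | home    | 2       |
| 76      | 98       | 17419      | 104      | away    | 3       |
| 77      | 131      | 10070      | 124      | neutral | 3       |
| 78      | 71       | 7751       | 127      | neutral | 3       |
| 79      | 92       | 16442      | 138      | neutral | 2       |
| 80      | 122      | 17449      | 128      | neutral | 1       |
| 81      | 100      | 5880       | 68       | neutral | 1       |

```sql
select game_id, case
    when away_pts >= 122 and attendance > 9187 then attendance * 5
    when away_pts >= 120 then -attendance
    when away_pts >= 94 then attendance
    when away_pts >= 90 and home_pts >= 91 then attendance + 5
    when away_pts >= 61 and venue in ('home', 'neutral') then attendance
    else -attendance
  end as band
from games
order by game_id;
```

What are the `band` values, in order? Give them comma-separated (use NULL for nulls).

13795, -17077, -3535, 21786, 13440, 4954, 17419, 50350, 7751, 16447, 87245, 5880

game_id=70: away_pts >= 94 → 13795
game_id=71: ELSE → -17077
game_id=72: ELSE → -3535
game_id=73: away_pts >= 61 and venue in ('home', 'neutral') → 21786
game_id=74: away_pts >= 61 and venue in ('home', 'neutral') → 13440
game_id=75: away_pts >= 94 → 4954
game_id=76: away_pts >= 94 → 17419
game_id=77: away_pts >= 122 and attendance > 9187 → 50350
game_id=78: away_pts >= 61 and venue in ('home', 'neutral') → 7751
game_id=79: away_pts >= 90 and home_pts >= 91 → 16447
game_id=80: away_pts >= 122 and attendance > 9187 → 87245
game_id=81: away_pts >= 94 → 5880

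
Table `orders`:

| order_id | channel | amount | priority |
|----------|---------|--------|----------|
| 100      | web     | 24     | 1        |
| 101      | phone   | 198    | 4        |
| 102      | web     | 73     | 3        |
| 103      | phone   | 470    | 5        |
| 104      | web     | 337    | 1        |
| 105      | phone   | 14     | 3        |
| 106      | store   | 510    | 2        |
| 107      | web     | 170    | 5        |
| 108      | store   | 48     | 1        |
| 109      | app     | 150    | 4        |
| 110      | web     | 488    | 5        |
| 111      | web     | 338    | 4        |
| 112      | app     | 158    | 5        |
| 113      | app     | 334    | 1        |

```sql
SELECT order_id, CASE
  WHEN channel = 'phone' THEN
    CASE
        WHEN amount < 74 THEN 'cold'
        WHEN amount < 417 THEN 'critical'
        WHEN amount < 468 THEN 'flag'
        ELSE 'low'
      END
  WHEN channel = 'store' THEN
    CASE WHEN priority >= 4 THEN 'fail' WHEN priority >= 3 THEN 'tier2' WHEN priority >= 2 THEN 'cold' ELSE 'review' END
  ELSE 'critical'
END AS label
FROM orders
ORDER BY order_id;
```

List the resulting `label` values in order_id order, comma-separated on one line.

critical, critical, critical, low, critical, cold, cold, critical, review, critical, critical, critical, critical, critical

order_id=100: channel='web' → outer ELSE → critical
order_id=101: channel='phone' → inner[amount < 417] → critical
order_id=102: channel='web' → outer ELSE → critical
order_id=103: channel='phone' → inner[ELSE] → low
order_id=104: channel='web' → outer ELSE → critical
order_id=105: channel='phone' → inner[amount < 74] → cold
order_id=106: channel='store' → inner[priority >= 2] → cold
order_id=107: channel='web' → outer ELSE → critical
order_id=108: channel='store' → inner[ELSE] → review
order_id=109: channel='app' → outer ELSE → critical
order_id=110: channel='web' → outer ELSE → critical
order_id=111: channel='web' → outer ELSE → critical
order_id=112: channel='app' → outer ELSE → critical
order_id=113: channel='app' → outer ELSE → critical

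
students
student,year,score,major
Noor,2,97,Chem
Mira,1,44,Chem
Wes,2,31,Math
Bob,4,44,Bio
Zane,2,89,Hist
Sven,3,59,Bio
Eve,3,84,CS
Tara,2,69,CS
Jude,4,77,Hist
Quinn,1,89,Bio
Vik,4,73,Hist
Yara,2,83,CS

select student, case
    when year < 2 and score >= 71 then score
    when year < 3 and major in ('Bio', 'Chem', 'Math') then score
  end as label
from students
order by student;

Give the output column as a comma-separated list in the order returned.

student=Bob: (no match → NULL) → NULL
student=Eve: (no match → NULL) → NULL
student=Jude: (no match → NULL) → NULL
student=Mira: year < 3 and major in ('Bio', 'Chem', 'Math') → 44
student=Noor: year < 3 and major in ('Bio', 'Chem', 'Math') → 97
student=Quinn: year < 2 and score >= 71 → 89
student=Sven: (no match → NULL) → NULL
student=Tara: (no match → NULL) → NULL
student=Vik: (no match → NULL) → NULL
student=Wes: year < 3 and major in ('Bio', 'Chem', 'Math') → 31
student=Yara: (no match → NULL) → NULL
student=Zane: (no match → NULL) → NULL

NULL, NULL, NULL, 44, 97, 89, NULL, NULL, NULL, 31, NULL, NULL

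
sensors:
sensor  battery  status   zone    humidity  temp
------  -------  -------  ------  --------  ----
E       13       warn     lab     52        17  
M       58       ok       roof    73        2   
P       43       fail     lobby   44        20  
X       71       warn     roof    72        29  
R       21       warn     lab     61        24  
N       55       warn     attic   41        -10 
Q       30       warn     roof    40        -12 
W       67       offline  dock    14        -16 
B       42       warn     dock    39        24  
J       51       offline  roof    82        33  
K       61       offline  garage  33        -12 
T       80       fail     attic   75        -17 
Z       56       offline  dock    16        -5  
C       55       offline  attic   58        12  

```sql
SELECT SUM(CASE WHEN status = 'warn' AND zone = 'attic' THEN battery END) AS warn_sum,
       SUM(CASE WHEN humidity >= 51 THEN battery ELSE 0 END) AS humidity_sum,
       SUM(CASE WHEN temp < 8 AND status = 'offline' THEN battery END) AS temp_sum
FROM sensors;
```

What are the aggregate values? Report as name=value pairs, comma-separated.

[warn_sum: status = 'warn' AND zone = 'attic']
sensor=E: ✗
sensor=M: ✗
sensor=P: ✗
sensor=X: ✗
sensor=R: ✗
sensor=N: ✓ → 55
sensor=Q: ✗
sensor=W: ✗
sensor=B: ✗
sensor=J: ✗
sensor=K: ✗
sensor=T: ✗
sensor=Z: ✗
sensor=C: ✗
warn_sum = 55
—
[humidity_sum: humidity >= 51]
sensor=E: ✓ → 13
sensor=M: ✓ → 58
sensor=P: ✗
sensor=X: ✓ → 71
sensor=R: ✓ → 21
sensor=N: ✗
sensor=Q: ✗
sensor=W: ✗
sensor=B: ✗
sensor=J: ✓ → 51
sensor=K: ✗
sensor=T: ✓ → 80
sensor=Z: ✗
sensor=C: ✓ → 55
humidity_sum = 13 + 58 + 71 + 21 + 51 + 80 + 55 = 349
—
[temp_sum: temp < 8 AND status = 'offline']
sensor=E: ✗
sensor=M: ✗
sensor=P: ✗
sensor=X: ✗
sensor=R: ✗
sensor=N: ✗
sensor=Q: ✗
sensor=W: ✓ → 67
sensor=B: ✗
sensor=J: ✗
sensor=K: ✓ → 61
sensor=T: ✗
sensor=Z: ✓ → 56
sensor=C: ✗
temp_sum = 67 + 61 + 56 = 184

warn_sum=55, humidity_sum=349, temp_sum=184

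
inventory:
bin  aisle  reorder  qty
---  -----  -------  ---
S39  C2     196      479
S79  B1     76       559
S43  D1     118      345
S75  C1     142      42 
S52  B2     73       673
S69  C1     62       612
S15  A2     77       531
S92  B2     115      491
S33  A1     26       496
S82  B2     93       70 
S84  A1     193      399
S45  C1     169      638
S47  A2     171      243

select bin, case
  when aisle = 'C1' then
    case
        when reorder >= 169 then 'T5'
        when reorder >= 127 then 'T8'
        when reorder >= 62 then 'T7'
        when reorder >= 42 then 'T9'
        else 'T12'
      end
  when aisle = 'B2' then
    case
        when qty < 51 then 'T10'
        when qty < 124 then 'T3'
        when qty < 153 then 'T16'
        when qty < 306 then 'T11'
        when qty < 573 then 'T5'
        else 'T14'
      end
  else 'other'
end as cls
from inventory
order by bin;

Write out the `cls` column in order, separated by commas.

other, other, other, other, T5, other, T14, T7, T8, other, T3, other, T5

bin=S15: aisle='A2' → outer ELSE → other
bin=S33: aisle='A1' → outer ELSE → other
bin=S39: aisle='C2' → outer ELSE → other
bin=S43: aisle='D1' → outer ELSE → other
bin=S45: aisle='C1' → inner[reorder >= 169] → T5
bin=S47: aisle='A2' → outer ELSE → other
bin=S52: aisle='B2' → inner[ELSE] → T14
bin=S69: aisle='C1' → inner[reorder >= 62] → T7
bin=S75: aisle='C1' → inner[reorder >= 127] → T8
bin=S79: aisle='B1' → outer ELSE → other
bin=S82: aisle='B2' → inner[qty < 124] → T3
bin=S84: aisle='A1' → outer ELSE → other
bin=S92: aisle='B2' → inner[qty < 573] → T5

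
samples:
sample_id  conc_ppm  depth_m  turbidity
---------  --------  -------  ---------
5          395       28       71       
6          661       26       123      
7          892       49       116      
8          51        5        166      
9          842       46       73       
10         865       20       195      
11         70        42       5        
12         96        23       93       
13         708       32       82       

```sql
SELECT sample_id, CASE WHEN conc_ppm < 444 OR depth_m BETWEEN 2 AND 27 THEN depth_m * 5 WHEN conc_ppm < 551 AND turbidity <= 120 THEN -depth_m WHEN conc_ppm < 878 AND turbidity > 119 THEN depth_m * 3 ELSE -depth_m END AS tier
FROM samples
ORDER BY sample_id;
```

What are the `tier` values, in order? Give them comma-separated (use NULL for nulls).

140, 130, -49, 25, -46, 100, 210, 115, -32

sample_id=5: conc_ppm < 444 OR depth_m BETWEEN 2 AND 27 → 140
sample_id=6: conc_ppm < 444 OR depth_m BETWEEN 2 AND 27 → 130
sample_id=7: ELSE → -49
sample_id=8: conc_ppm < 444 OR depth_m BETWEEN 2 AND 27 → 25
sample_id=9: ELSE → -46
sample_id=10: conc_ppm < 444 OR depth_m BETWEEN 2 AND 27 → 100
sample_id=11: conc_ppm < 444 OR depth_m BETWEEN 2 AND 27 → 210
sample_id=12: conc_ppm < 444 OR depth_m BETWEEN 2 AND 27 → 115
sample_id=13: ELSE → -32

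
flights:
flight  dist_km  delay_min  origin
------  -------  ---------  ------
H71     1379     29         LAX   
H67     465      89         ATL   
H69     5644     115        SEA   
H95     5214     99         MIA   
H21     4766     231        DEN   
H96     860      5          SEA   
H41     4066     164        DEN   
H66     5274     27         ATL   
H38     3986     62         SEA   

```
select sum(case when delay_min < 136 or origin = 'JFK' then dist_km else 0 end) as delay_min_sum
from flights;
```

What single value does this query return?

22822

flight=H71: ✓ → 1379
flight=H67: ✓ → 465
flight=H69: ✓ → 5644
flight=H95: ✓ → 5214
flight=H21: ✗
flight=H96: ✓ → 860
flight=H41: ✗
flight=H66: ✓ → 5274
flight=H38: ✓ → 3986
delay_min_sum = 1379 + 465 + 5644 + 5214 + 860 + 5274 + 3986 = 22822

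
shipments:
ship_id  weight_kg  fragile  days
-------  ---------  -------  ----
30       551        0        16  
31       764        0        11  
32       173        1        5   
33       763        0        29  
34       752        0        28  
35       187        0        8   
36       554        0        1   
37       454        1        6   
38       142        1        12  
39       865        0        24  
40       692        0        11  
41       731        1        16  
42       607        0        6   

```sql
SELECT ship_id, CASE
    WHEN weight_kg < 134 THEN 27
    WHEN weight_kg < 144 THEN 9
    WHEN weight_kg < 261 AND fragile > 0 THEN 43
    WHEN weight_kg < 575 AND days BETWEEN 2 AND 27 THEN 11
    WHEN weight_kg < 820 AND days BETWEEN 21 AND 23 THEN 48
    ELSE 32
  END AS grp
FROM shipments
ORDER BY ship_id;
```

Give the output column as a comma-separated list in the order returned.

ship_id=30: weight_kg < 575 AND days BETWEEN 2 AND 27 → 11
ship_id=31: ELSE → 32
ship_id=32: weight_kg < 261 AND fragile > 0 → 43
ship_id=33: ELSE → 32
ship_id=34: ELSE → 32
ship_id=35: weight_kg < 575 AND days BETWEEN 2 AND 27 → 11
ship_id=36: ELSE → 32
ship_id=37: weight_kg < 575 AND days BETWEEN 2 AND 27 → 11
ship_id=38: weight_kg < 144 → 9
ship_id=39: ELSE → 32
ship_id=40: ELSE → 32
ship_id=41: ELSE → 32
ship_id=42: ELSE → 32

11, 32, 43, 32, 32, 11, 32, 11, 9, 32, 32, 32, 32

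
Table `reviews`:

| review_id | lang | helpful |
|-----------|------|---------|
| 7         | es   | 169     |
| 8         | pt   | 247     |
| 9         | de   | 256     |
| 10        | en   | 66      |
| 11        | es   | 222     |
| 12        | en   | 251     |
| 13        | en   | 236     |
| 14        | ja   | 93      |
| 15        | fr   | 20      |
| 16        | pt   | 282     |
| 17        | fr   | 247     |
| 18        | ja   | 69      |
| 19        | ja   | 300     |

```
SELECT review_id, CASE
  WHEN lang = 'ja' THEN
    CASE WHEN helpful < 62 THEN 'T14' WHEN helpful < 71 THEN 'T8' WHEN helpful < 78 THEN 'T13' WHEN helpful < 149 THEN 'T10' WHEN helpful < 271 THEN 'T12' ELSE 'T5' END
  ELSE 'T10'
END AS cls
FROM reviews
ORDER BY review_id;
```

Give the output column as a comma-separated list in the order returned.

review_id=7: lang='es' → outer ELSE → T10
review_id=8: lang='pt' → outer ELSE → T10
review_id=9: lang='de' → outer ELSE → T10
review_id=10: lang='en' → outer ELSE → T10
review_id=11: lang='es' → outer ELSE → T10
review_id=12: lang='en' → outer ELSE → T10
review_id=13: lang='en' → outer ELSE → T10
review_id=14: lang='ja' → inner[helpful < 149] → T10
review_id=15: lang='fr' → outer ELSE → T10
review_id=16: lang='pt' → outer ELSE → T10
review_id=17: lang='fr' → outer ELSE → T10
review_id=18: lang='ja' → inner[helpful < 71] → T8
review_id=19: lang='ja' → inner[ELSE] → T5

T10, T10, T10, T10, T10, T10, T10, T10, T10, T10, T10, T8, T5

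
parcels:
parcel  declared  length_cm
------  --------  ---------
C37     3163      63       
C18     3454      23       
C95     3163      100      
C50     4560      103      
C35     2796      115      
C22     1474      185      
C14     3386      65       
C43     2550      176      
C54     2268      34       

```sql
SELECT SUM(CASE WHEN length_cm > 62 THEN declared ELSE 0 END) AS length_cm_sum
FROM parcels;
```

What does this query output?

21092

parcel=C37: ✓ → 3163
parcel=C18: ✗
parcel=C95: ✓ → 3163
parcel=C50: ✓ → 4560
parcel=C35: ✓ → 2796
parcel=C22: ✓ → 1474
parcel=C14: ✓ → 3386
parcel=C43: ✓ → 2550
parcel=C54: ✗
length_cm_sum = 3163 + 3163 + 4560 + 2796 + 1474 + 3386 + 2550 = 21092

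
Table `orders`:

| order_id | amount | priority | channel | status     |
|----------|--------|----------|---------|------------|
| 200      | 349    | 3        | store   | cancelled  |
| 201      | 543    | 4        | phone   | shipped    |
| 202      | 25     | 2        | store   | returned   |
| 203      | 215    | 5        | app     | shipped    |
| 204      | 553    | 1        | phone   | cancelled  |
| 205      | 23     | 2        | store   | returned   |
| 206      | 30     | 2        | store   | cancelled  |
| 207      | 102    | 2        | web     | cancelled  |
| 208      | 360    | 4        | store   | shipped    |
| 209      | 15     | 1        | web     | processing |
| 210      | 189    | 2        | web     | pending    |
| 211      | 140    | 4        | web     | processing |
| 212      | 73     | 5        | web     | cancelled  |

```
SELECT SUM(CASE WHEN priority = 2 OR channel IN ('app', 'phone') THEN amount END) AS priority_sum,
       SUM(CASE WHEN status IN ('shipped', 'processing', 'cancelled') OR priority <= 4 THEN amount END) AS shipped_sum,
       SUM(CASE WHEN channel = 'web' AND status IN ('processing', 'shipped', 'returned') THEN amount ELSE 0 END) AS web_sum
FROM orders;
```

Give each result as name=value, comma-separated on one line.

priority_sum=1680, shipped_sum=2617, web_sum=155

[priority_sum: priority = 2 OR channel IN ('app', 'phone')]
order_id=200: ✗
order_id=201: ✓ → 543
order_id=202: ✓ → 25
order_id=203: ✓ → 215
order_id=204: ✓ → 553
order_id=205: ✓ → 23
order_id=206: ✓ → 30
order_id=207: ✓ → 102
order_id=208: ✗
order_id=209: ✗
order_id=210: ✓ → 189
order_id=211: ✗
order_id=212: ✗
priority_sum = 543 + 25 + 215 + 553 + 23 + 30 + 102 + 189 = 1680
—
[shipped_sum: status IN ('shipped', 'processing', 'cancelled') OR priority <= 4]
order_id=200: ✓ → 349
order_id=201: ✓ → 543
order_id=202: ✓ → 25
order_id=203: ✓ → 215
order_id=204: ✓ → 553
order_id=205: ✓ → 23
order_id=206: ✓ → 30
order_id=207: ✓ → 102
order_id=208: ✓ → 360
order_id=209: ✓ → 15
order_id=210: ✓ → 189
order_id=211: ✓ → 140
order_id=212: ✓ → 73
shipped_sum = 349 + 543 + 25 + 215 + 553 + 23 + 30 + 102 + 360 + 15 + 189 + 140 + 73 = 2617
—
[web_sum: channel = 'web' AND status IN ('processing', 'shipped', 'returned')]
order_id=200: ✗
order_id=201: ✗
order_id=202: ✗
order_id=203: ✗
order_id=204: ✗
order_id=205: ✗
order_id=206: ✗
order_id=207: ✗
order_id=208: ✗
order_id=209: ✓ → 15
order_id=210: ✗
order_id=211: ✓ → 140
order_id=212: ✗
web_sum = 15 + 140 = 155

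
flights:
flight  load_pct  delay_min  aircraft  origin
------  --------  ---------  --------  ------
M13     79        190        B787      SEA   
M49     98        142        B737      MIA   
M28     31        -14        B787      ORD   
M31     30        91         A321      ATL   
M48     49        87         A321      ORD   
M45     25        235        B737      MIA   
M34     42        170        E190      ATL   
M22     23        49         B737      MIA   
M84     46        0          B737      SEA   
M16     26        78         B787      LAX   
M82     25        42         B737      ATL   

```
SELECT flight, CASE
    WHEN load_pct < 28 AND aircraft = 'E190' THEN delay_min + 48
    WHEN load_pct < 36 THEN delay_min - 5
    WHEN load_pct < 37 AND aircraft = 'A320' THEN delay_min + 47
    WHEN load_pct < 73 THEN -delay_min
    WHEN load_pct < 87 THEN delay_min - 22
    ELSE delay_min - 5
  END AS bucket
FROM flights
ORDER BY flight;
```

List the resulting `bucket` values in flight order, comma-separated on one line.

168, 73, 44, -19, 86, -170, 230, -87, 137, 37, 0

flight=M13: load_pct < 87 → 168
flight=M16: load_pct < 36 → 73
flight=M22: load_pct < 36 → 44
flight=M28: load_pct < 36 → -19
flight=M31: load_pct < 36 → 86
flight=M34: load_pct < 73 → -170
flight=M45: load_pct < 36 → 230
flight=M48: load_pct < 73 → -87
flight=M49: ELSE → 137
flight=M82: load_pct < 36 → 37
flight=M84: load_pct < 73 → 0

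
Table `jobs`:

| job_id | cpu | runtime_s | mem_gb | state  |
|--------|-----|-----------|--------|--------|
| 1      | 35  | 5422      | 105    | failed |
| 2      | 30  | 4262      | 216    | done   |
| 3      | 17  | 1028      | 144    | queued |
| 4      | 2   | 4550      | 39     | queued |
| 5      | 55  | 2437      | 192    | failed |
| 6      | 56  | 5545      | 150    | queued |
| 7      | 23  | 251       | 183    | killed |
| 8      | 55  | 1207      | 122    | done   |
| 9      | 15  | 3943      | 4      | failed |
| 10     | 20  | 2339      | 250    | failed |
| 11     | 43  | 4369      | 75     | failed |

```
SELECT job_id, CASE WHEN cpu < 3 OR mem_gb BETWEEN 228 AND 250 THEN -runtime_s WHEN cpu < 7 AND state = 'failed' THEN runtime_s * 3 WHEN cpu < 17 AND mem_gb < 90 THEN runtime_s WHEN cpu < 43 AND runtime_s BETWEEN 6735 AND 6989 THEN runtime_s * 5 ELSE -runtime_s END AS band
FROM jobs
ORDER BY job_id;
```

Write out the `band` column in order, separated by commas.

-5422, -4262, -1028, -4550, -2437, -5545, -251, -1207, 3943, -2339, -4369

job_id=1: ELSE → -5422
job_id=2: ELSE → -4262
job_id=3: ELSE → -1028
job_id=4: cpu < 3 OR mem_gb BETWEEN 228 AND 250 → -4550
job_id=5: ELSE → -2437
job_id=6: ELSE → -5545
job_id=7: ELSE → -251
job_id=8: ELSE → -1207
job_id=9: cpu < 17 AND mem_gb < 90 → 3943
job_id=10: cpu < 3 OR mem_gb BETWEEN 228 AND 250 → -2339
job_id=11: ELSE → -4369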